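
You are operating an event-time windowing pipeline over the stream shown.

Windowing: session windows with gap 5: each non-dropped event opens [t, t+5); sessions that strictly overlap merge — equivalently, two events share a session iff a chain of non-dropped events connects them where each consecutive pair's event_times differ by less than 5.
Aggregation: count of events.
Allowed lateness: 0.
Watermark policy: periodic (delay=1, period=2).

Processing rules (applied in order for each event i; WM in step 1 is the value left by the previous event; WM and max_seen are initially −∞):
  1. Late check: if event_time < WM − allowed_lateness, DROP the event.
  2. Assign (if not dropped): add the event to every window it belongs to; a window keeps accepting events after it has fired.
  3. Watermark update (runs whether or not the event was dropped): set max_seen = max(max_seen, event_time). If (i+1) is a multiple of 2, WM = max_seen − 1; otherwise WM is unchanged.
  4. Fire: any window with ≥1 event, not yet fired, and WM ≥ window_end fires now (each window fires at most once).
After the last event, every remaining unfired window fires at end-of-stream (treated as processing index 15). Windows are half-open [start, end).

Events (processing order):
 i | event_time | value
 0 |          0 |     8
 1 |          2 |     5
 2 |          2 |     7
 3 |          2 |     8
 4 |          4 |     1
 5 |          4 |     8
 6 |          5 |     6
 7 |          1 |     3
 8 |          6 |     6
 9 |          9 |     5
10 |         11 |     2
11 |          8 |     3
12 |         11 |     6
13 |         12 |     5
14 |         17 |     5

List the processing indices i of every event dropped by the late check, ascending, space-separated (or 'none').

7

i=0 t=0 v=8: → [0,5); WM=−∞
i=1 t=2 v=5: → [0,7); WM=1
i=2 t=2 v=7: → [0,7); WM=1
i=3 t=2 v=8: → [0,7); WM=1
i=4 t=4 v=1: → [0,9); WM=1
i=5 t=4 v=8: → [0,9); WM=3
i=6 t=5 v=6: → [0,10); WM=3
i=7 t=1 v=3: DROP (t<3-0); WM=4
i=8 t=6 v=6: → [0,11); WM=4
i=9 t=9 v=5: → [0,14); WM=8
i=10 t=11 v=2: → [0,16); WM=8
i=11 t=8 v=3: → [0,16); WM=10
i=12 t=11 v=6: → [0,16); WM=10
i=13 t=12 v=5: → [0,17); WM=11
i=14 t=17 v=5: → [17,22); WM=11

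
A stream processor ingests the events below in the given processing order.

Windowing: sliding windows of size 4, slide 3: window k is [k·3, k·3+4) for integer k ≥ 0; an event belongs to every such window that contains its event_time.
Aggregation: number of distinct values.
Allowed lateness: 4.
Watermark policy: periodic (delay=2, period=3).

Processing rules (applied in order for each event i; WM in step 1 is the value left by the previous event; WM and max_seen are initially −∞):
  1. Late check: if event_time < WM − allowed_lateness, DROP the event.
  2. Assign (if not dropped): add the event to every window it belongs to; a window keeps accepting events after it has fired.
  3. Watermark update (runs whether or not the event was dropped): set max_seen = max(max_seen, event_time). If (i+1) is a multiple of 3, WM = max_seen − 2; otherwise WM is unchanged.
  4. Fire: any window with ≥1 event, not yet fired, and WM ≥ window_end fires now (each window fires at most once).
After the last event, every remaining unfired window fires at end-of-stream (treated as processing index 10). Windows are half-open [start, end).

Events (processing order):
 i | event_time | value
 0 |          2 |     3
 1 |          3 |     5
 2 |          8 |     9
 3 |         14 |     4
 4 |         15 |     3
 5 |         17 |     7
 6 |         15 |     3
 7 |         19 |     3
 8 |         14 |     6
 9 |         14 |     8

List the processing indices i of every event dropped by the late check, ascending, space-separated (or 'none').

none

i=0 t=2 v=3: → [0,4); WM=−∞
i=1 t=3 v=5: → [3,7),[0,4); WM=−∞
i=2 t=8 v=9: → [6,10); WM=6; [0,4) fires=2
i=3 t=14 v=4: → [12,16); WM=6
i=4 t=15 v=3: → [15,19),[12,16); WM=6
i=5 t=17 v=7: → [15,19); WM=15; [3,7) fires=1 [6,10) fires=1
i=6 t=15 v=3: → [15,19),[12,16); WM=15
i=7 t=19 v=3: → [18,22); WM=15
i=8 t=14 v=6: → [12,16); WM=17; [12,16) fires=3
i=9 t=14 v=8: → [12,16); WM=17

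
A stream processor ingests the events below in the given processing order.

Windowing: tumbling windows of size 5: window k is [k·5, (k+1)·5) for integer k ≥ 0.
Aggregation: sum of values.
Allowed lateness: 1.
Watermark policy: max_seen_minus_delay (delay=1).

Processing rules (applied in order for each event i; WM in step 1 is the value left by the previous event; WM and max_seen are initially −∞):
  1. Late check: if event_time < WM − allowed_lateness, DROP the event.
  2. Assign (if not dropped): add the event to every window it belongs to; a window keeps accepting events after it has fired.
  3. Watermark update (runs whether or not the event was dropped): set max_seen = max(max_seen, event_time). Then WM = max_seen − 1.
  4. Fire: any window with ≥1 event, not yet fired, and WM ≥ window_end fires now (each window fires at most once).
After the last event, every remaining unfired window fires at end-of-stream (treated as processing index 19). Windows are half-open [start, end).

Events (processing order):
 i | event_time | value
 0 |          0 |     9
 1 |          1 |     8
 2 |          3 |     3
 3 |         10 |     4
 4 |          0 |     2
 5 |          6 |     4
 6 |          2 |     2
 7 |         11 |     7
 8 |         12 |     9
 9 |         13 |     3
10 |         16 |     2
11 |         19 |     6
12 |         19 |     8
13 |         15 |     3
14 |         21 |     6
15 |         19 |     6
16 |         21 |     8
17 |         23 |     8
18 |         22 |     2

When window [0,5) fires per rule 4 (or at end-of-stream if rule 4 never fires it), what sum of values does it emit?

i=0 t=0 v=9: → [0,5); WM=-1
i=1 t=1 v=8: → [0,5); WM=0
i=2 t=3 v=3: → [0,5); WM=2
i=3 t=10 v=4: → [10,15); WM=9; [0,5) fires=20
i=4 t=0 v=2: DROP (t<9-1); WM=9
i=5 t=6 v=4: DROP (t<9-1); WM=9
i=6 t=2 v=2: DROP (t<9-1); WM=9
i=7 t=11 v=7: → [10,15); WM=10
i=8 t=12 v=9: → [10,15); WM=11
i=9 t=13 v=3: → [10,15); WM=12
i=10 t=16 v=2: → [15,20); WM=15; [10,15) fires=23
i=11 t=19 v=6: → [15,20); WM=18
i=12 t=19 v=8: → [15,20); WM=18
i=13 t=15 v=3: DROP (t<18-1); WM=18
i=14 t=21 v=6: → [20,25); WM=20; [15,20) fires=16
i=15 t=19 v=6: → [15,20); WM=20
i=16 t=21 v=8: → [20,25); WM=20
i=17 t=23 v=8: → [20,25); WM=22
i=18 t=22 v=2: → [20,25); WM=22

20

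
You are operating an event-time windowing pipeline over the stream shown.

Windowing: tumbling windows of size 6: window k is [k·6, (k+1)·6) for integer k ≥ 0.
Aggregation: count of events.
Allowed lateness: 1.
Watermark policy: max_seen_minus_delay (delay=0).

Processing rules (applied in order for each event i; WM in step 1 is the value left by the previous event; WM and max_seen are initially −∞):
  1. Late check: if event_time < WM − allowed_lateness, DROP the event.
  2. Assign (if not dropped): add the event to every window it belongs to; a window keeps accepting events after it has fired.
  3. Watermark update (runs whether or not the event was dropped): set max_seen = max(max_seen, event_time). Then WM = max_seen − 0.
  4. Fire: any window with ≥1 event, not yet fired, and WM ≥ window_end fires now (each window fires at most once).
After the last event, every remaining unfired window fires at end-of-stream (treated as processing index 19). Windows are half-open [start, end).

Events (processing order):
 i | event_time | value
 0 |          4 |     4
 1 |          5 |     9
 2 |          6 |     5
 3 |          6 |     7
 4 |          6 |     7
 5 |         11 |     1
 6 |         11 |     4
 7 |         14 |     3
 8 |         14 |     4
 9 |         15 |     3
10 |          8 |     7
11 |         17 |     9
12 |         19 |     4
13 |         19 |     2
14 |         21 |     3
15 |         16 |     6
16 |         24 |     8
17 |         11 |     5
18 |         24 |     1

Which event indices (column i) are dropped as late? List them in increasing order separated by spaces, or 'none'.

i=0 t=4 v=4: → [0,6); WM=4
i=1 t=5 v=9: → [0,6); WM=5
i=2 t=6 v=5: → [6,12); WM=6; [0,6) fires=2
i=3 t=6 v=7: → [6,12); WM=6
i=4 t=6 v=7: → [6,12); WM=6
i=5 t=11 v=1: → [6,12); WM=11
i=6 t=11 v=4: → [6,12); WM=11
i=7 t=14 v=3: → [12,18); WM=14; [6,12) fires=5
i=8 t=14 v=4: → [12,18); WM=14
i=9 t=15 v=3: → [12,18); WM=15
i=10 t=8 v=7: DROP (t<15-1); WM=15
i=11 t=17 v=9: → [12,18); WM=17
i=12 t=19 v=4: → [18,24); WM=19; [12,18) fires=4
i=13 t=19 v=2: → [18,24); WM=19
i=14 t=21 v=3: → [18,24); WM=21
i=15 t=16 v=6: DROP (t<21-1); WM=21
i=16 t=24 v=8: → [24,30); WM=24; [18,24) fires=3
i=17 t=11 v=5: DROP (t<24-1); WM=24
i=18 t=24 v=1: → [24,30); WM=24

10 15 17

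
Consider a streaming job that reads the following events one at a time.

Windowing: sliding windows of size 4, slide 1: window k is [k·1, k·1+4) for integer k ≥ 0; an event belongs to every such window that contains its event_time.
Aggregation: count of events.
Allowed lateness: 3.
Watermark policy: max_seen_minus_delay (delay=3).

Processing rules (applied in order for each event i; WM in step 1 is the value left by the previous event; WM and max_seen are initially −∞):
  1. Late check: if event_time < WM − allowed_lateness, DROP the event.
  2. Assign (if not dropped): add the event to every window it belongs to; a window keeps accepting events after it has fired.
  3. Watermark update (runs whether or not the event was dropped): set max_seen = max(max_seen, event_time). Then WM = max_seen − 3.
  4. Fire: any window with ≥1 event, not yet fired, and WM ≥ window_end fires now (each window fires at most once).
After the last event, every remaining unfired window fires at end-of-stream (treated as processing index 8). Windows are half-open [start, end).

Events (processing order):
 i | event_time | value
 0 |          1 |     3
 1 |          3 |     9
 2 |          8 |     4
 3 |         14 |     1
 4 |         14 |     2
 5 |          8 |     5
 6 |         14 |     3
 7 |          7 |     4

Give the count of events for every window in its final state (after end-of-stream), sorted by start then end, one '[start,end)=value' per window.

[0,4)=2 [1,5)=2 [2,6)=1 [3,7)=1 [5,9)=2 [6,10)=2 [7,11)=2 [8,12)=2 [11,15)=3 [12,16)=3 [13,17)=3 [14,18)=3

i=0 t=1 v=3: → [1,5),[0,4); WM=-2
i=1 t=3 v=9: → [3,7),[2,6),[1,5),[0,4); WM=0
i=2 t=8 v=4: → [8,12),[7,11),[6,10),[5,9); WM=5; [0,4) fires=2 [1,5) fires=2
i=3 t=14 v=1: → [14,18),[13,17),[12,16),[11,15); WM=11; [2,6) fires=1 [3,7) fires=1 [5,9) fires=1 [6,10) fires=1 [7,11) fires=1
i=4 t=14 v=2: → [14,18),[13,17),[12,16),[11,15); WM=11
i=5 t=8 v=5: → [8,12),[7,11),[6,10),[5,9); WM=11
i=6 t=14 v=3: → [14,18),[13,17),[12,16),[11,15); WM=11
i=7 t=7 v=4: DROP (t<11-3); WM=11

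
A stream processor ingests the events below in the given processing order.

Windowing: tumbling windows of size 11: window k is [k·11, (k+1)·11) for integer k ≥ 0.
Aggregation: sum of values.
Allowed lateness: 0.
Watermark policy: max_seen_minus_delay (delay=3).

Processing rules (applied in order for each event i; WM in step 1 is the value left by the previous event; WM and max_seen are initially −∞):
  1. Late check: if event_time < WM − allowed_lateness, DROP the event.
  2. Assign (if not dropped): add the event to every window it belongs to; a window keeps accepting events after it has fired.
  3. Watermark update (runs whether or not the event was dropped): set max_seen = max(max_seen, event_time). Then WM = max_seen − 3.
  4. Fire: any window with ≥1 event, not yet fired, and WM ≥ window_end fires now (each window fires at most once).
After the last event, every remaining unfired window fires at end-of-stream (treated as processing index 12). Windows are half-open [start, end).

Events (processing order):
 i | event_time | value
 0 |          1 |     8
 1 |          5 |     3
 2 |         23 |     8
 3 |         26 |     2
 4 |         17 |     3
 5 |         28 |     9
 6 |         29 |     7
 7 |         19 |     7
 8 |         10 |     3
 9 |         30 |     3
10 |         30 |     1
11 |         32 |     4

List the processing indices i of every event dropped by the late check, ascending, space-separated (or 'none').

i=0 t=1 v=8: → [0,11); WM=-2
i=1 t=5 v=3: → [0,11); WM=2
i=2 t=23 v=8: → [22,33); WM=20; [0,11) fires=11
i=3 t=26 v=2: → [22,33); WM=23
i=4 t=17 v=3: DROP (t<23-0); WM=23
i=5 t=28 v=9: → [22,33); WM=25
i=6 t=29 v=7: → [22,33); WM=26
i=7 t=19 v=7: DROP (t<26-0); WM=26
i=8 t=10 v=3: DROP (t<26-0); WM=26
i=9 t=30 v=3: → [22,33); WM=27
i=10 t=30 v=1: → [22,33); WM=27
i=11 t=32 v=4: → [22,33); WM=29

4 7 8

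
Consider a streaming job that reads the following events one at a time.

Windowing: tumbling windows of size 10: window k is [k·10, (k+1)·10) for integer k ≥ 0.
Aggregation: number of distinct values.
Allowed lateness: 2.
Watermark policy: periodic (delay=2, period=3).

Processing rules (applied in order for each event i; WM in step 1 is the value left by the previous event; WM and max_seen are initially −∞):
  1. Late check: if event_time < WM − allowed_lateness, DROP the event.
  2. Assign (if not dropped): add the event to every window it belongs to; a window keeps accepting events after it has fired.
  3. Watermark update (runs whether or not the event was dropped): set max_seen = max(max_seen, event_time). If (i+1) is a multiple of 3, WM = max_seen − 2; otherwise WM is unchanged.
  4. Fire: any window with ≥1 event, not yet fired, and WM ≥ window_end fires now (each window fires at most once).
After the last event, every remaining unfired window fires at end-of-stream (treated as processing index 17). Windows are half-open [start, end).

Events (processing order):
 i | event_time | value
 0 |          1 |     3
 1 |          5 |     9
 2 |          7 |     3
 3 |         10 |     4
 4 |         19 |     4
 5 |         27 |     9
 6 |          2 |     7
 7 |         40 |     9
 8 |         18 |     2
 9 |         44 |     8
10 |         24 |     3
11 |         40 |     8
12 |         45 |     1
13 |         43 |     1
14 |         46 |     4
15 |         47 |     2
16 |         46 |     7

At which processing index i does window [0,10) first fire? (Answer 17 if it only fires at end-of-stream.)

i=0 t=1 v=3: → [0,10); WM=−∞
i=1 t=5 v=9: → [0,10); WM=−∞
i=2 t=7 v=3: → [0,10); WM=5
i=3 t=10 v=4: → [10,20); WM=5
i=4 t=19 v=4: → [10,20); WM=5
i=5 t=27 v=9: → [20,30); WM=25; [0,10) fires=2 [10,20) fires=1
i=6 t=2 v=7: DROP (t<25-2); WM=25
i=7 t=40 v=9: → [40,50); WM=25
i=8 t=18 v=2: DROP (t<25-2); WM=38; [20,30) fires=1
i=9 t=44 v=8: → [40,50); WM=38
i=10 t=24 v=3: DROP (t<38-2); WM=38
i=11 t=40 v=8: → [40,50); WM=42
i=12 t=45 v=1: → [40,50); WM=42
i=13 t=43 v=1: → [40,50); WM=42
i=14 t=46 v=4: → [40,50); WM=44
i=15 t=47 v=2: → [40,50); WM=44
i=16 t=46 v=7: → [40,50); WM=44

5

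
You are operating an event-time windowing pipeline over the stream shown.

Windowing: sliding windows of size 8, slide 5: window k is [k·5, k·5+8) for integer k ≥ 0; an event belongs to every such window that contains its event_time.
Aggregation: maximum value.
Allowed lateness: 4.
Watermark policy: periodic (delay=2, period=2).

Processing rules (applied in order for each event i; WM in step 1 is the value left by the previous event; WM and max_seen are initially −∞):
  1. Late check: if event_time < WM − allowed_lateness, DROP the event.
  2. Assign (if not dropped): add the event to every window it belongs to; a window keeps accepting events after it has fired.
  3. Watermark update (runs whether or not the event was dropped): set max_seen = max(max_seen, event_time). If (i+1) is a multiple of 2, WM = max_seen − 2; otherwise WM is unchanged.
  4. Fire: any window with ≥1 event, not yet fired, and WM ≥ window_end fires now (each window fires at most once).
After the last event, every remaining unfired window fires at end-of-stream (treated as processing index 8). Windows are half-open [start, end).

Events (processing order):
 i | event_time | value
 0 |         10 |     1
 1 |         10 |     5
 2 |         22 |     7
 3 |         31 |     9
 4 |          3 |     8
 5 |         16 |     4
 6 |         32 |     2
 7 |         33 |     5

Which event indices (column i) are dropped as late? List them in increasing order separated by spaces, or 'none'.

4 5

i=0 t=10 v=1: → [10,18),[5,13); WM=−∞
i=1 t=10 v=5: → [10,18),[5,13); WM=8
i=2 t=22 v=7: → [20,28),[15,23); WM=8
i=3 t=31 v=9: → [30,38),[25,33); WM=29; [5,13) fires=5 [10,18) fires=5 [15,23) fires=7 [20,28) fires=7
i=4 t=3 v=8: DROP (t<29-4); WM=29
i=5 t=16 v=4: DROP (t<29-4); WM=29
i=6 t=32 v=2: → [30,38),[25,33); WM=29
i=7 t=33 v=5: → [30,38); WM=31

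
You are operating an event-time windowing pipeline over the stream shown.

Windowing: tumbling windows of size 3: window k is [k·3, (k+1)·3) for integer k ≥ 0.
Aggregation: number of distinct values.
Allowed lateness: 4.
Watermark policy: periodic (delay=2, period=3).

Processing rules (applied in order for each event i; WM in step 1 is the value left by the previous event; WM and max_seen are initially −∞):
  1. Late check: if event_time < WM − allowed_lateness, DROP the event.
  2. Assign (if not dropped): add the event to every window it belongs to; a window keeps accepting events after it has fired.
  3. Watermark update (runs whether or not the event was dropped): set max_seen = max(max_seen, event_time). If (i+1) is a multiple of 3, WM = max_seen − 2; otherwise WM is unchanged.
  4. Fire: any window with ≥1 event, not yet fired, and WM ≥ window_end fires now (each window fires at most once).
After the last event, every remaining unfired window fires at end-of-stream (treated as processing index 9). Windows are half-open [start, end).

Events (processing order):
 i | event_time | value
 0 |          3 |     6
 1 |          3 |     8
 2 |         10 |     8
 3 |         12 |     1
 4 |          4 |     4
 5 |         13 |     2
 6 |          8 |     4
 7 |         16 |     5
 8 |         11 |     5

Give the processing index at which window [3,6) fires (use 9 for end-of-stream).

i=0 t=3 v=6: → [3,6); WM=−∞
i=1 t=3 v=8: → [3,6); WM=−∞
i=2 t=10 v=8: → [9,12); WM=8; [3,6) fires=2
i=3 t=12 v=1: → [12,15); WM=8
i=4 t=4 v=4: → [3,6); WM=8
i=5 t=13 v=2: → [12,15); WM=11
i=6 t=8 v=4: → [6,9); WM=11; [6,9) fires=1
i=7 t=16 v=5: → [15,18); WM=11
i=8 t=11 v=5: → [9,12); WM=14; [9,12) fires=2

2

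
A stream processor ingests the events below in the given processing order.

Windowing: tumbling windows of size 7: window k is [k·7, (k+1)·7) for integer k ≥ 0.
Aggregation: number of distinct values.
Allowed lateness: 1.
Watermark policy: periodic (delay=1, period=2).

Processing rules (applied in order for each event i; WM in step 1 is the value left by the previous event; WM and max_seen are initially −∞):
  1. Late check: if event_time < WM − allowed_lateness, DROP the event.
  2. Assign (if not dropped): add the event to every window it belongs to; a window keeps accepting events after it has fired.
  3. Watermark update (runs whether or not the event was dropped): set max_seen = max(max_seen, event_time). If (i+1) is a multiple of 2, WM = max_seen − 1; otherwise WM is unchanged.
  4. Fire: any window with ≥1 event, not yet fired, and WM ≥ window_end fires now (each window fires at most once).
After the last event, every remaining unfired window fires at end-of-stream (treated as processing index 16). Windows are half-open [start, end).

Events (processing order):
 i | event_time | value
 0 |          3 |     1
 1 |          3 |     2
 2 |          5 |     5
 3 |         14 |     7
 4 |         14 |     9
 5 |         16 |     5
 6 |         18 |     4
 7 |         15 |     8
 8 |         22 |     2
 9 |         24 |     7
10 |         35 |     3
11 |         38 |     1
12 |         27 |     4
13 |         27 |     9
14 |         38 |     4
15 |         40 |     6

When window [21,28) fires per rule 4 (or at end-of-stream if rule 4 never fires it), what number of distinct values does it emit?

2

i=0 t=3 v=1: → [0,7); WM=−∞
i=1 t=3 v=2: → [0,7); WM=2
i=2 t=5 v=5: → [0,7); WM=2
i=3 t=14 v=7: → [14,21); WM=13; [0,7) fires=3
i=4 t=14 v=9: → [14,21); WM=13
i=5 t=16 v=5: → [14,21); WM=15
i=6 t=18 v=4: → [14,21); WM=15
i=7 t=15 v=8: → [14,21); WM=17
i=8 t=22 v=2: → [21,28); WM=17
i=9 t=24 v=7: → [21,28); WM=23; [14,21) fires=5
i=10 t=35 v=3: → [35,42); WM=23
i=11 t=38 v=1: → [35,42); WM=37; [21,28) fires=2
i=12 t=27 v=4: DROP (t<37-1); WM=37
i=13 t=27 v=9: DROP (t<37-1); WM=37
i=14 t=38 v=4: → [35,42); WM=37
i=15 t=40 v=6: → [35,42); WM=39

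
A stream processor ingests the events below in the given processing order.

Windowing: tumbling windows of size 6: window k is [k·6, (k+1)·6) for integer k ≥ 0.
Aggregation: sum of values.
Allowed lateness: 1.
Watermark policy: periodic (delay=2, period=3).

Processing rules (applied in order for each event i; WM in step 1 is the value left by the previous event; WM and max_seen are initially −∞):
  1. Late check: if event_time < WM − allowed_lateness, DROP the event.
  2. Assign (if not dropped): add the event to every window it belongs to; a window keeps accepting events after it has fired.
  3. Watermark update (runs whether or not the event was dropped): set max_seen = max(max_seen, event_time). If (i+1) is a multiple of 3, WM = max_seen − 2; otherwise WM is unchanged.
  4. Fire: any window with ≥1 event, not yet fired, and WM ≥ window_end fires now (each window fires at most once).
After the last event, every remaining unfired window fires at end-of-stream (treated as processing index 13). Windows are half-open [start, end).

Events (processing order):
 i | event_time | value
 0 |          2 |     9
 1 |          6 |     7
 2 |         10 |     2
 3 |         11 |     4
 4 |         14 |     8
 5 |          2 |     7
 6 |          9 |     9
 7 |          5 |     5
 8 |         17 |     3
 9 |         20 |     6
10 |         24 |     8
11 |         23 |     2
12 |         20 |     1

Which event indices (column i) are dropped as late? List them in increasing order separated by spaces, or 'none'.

i=0 t=2 v=9: → [0,6); WM=−∞
i=1 t=6 v=7: → [6,12); WM=−∞
i=2 t=10 v=2: → [6,12); WM=8; [0,6) fires=9
i=3 t=11 v=4: → [6,12); WM=8
i=4 t=14 v=8: → [12,18); WM=8
i=5 t=2 v=7: DROP (t<8-1); WM=12; [6,12) fires=13
i=6 t=9 v=9: DROP (t<12-1); WM=12
i=7 t=5 v=5: DROP (t<12-1); WM=12
i=8 t=17 v=3: → [12,18); WM=15
i=9 t=20 v=6: → [18,24); WM=15
i=10 t=24 v=8: → [24,30); WM=15
i=11 t=23 v=2: → [18,24); WM=22; [12,18) fires=11
i=12 t=20 v=1: DROP (t<22-1); WM=22

5 6 7 12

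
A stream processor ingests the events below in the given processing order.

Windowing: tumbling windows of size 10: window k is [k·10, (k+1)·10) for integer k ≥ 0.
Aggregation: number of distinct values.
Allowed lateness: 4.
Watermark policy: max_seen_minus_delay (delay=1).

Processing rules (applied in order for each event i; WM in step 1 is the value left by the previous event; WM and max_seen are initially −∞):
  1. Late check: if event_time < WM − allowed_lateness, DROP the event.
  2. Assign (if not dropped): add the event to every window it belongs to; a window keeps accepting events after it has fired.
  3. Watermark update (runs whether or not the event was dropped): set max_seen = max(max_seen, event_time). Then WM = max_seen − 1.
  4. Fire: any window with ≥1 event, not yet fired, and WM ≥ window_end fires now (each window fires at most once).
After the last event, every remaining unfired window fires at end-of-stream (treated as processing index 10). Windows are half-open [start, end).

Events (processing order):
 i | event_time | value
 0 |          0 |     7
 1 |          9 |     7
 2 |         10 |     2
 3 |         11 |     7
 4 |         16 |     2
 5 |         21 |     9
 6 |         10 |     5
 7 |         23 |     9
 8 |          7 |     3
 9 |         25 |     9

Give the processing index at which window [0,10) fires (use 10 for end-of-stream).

i=0 t=0 v=7: → [0,10); WM=-1
i=1 t=9 v=7: → [0,10); WM=8
i=2 t=10 v=2: → [10,20); WM=9
i=3 t=11 v=7: → [10,20); WM=10; [0,10) fires=1
i=4 t=16 v=2: → [10,20); WM=15
i=5 t=21 v=9: → [20,30); WM=20; [10,20) fires=2
i=6 t=10 v=5: DROP (t<20-4); WM=20
i=7 t=23 v=9: → [20,30); WM=22
i=8 t=7 v=3: DROP (t<22-4); WM=22
i=9 t=25 v=9: → [20,30); WM=24

3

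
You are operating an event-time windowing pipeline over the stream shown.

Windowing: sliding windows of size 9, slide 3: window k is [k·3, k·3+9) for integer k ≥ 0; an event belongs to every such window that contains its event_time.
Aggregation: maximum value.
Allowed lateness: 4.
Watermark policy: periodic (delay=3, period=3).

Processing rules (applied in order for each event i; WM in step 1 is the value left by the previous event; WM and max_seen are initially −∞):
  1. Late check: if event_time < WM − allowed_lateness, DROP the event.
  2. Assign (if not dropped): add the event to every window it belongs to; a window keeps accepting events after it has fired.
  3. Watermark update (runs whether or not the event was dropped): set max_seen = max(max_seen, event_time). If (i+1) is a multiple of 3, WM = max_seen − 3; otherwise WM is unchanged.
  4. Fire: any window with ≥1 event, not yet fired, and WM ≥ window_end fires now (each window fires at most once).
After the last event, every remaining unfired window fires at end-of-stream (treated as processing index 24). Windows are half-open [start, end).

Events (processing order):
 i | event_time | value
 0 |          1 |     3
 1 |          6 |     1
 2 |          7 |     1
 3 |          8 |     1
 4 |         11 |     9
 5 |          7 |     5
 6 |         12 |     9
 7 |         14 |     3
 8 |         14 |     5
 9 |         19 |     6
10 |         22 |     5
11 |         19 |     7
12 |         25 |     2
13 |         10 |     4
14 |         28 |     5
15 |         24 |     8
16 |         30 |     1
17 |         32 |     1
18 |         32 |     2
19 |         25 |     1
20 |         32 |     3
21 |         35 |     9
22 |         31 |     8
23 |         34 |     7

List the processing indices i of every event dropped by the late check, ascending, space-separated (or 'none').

13

i=0 t=1 v=3: → [0,9); WM=−∞
i=1 t=6 v=1: → [6,15),[3,12),[0,9); WM=−∞
i=2 t=7 v=1: → [6,15),[3,12),[0,9); WM=4
i=3 t=8 v=1: → [6,15),[3,12),[0,9); WM=4
i=4 t=11 v=9: → [9,18),[6,15),[3,12); WM=4
i=5 t=7 v=5: → [6,15),[3,12),[0,9); WM=8
i=6 t=12 v=9: → [12,21),[9,18),[6,15); WM=8
i=7 t=14 v=3: → [12,21),[9,18),[6,15); WM=8
i=8 t=14 v=5: → [12,21),[9,18),[6,15); WM=11; [0,9) fires=5
i=9 t=19 v=6: → [18,27),[15,24),[12,21); WM=11
i=10 t=22 v=5: → [21,30),[18,27),[15,24); WM=11
i=11 t=19 v=7: → [18,27),[15,24),[12,21); WM=19; [3,12) fires=9 [6,15) fires=9 [9,18) fires=9
i=12 t=25 v=2: → [24,33),[21,30),[18,27); WM=19
i=13 t=10 v=4: DROP (t<19-4); WM=19
i=14 t=28 v=5: → [27,36),[24,33),[21,30); WM=25; [12,21) fires=9 [15,24) fires=7
i=15 t=24 v=8: → [24,33),[21,30),[18,27); WM=25
i=16 t=30 v=1: → [30,39),[27,36),[24,33); WM=25
i=17 t=32 v=1: → [30,39),[27,36),[24,33); WM=29; [18,27) fires=8
i=18 t=32 v=2: → [30,39),[27,36),[24,33); WM=29
i=19 t=25 v=1: → [24,33),[21,30),[18,27); WM=29
i=20 t=32 v=3: → [30,39),[27,36),[24,33); WM=29
i=21 t=35 v=9: → [33,42),[30,39),[27,36); WM=29
i=22 t=31 v=8: → [30,39),[27,36),[24,33); WM=29
i=23 t=34 v=7: → [33,42),[30,39),[27,36); WM=32; [21,30) fires=8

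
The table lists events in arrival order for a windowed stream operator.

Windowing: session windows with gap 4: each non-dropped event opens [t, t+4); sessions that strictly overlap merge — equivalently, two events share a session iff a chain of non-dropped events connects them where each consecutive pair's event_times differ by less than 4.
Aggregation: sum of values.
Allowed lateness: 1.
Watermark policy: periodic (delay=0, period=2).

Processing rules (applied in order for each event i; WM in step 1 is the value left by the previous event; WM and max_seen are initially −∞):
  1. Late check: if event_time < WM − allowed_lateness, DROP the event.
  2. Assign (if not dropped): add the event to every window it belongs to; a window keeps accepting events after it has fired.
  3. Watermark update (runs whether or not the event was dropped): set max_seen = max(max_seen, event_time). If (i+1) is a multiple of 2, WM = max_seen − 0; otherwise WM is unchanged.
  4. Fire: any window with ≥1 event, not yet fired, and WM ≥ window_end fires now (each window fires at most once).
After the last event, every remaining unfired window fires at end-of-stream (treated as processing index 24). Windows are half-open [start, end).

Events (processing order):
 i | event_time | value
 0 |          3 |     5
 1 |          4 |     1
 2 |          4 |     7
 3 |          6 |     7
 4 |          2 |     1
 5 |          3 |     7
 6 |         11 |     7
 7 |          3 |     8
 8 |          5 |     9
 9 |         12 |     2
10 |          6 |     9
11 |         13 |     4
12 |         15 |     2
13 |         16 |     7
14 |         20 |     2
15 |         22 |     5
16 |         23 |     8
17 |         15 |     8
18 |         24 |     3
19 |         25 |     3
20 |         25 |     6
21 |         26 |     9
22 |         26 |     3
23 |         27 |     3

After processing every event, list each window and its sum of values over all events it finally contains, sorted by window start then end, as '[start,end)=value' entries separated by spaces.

i=0 t=3 v=5: → [3,7); WM=−∞
i=1 t=4 v=1: → [3,8); WM=4
i=2 t=4 v=7: → [3,8); WM=4
i=3 t=6 v=7: → [3,10); WM=6
i=4 t=2 v=1: DROP (t<6-1); WM=6
i=5 t=3 v=7: DROP (t<6-1); WM=6
i=6 t=11 v=7: → [11,15); WM=6
i=7 t=3 v=8: DROP (t<6-1); WM=11
i=8 t=5 v=9: DROP (t<11-1); WM=11
i=9 t=12 v=2: → [11,16); WM=12
i=10 t=6 v=9: DROP (t<12-1); WM=12
i=11 t=13 v=4: → [11,17); WM=13
i=12 t=15 v=2: → [11,19); WM=13
i=13 t=16 v=7: → [11,20); WM=16
i=14 t=20 v=2: → [20,24); WM=16
i=15 t=22 v=5: → [20,26); WM=22
i=16 t=23 v=8: → [20,27); WM=22
i=17 t=15 v=8: DROP (t<22-1); WM=23
i=18 t=24 v=3: → [20,28); WM=23
i=19 t=25 v=3: → [20,29); WM=25
i=20 t=25 v=6: → [20,29); WM=25
i=21 t=26 v=9: → [20,30); WM=26
i=22 t=26 v=3: → [20,30); WM=26
i=23 t=27 v=3: → [20,31); WM=27

[3,10)=20 [11,20)=22 [20,31)=42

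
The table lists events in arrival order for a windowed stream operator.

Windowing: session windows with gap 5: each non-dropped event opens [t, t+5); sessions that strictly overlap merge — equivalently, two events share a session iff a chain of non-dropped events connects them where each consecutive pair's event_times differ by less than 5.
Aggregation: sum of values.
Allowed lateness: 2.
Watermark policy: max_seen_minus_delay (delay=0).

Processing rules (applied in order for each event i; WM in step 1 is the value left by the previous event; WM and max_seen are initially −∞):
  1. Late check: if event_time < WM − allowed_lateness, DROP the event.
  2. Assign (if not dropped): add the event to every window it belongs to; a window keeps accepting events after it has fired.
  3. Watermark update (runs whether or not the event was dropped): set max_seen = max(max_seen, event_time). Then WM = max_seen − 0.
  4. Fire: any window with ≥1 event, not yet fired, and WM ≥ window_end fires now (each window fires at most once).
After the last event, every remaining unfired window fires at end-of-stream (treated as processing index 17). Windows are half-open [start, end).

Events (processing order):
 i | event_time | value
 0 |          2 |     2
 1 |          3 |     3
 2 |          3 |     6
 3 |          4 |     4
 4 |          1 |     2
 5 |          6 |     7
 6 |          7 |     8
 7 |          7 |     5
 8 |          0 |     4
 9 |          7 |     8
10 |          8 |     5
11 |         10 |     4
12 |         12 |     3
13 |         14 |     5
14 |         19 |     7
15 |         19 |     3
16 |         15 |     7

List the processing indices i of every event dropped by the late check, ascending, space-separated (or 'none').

i=0 t=2 v=2: → [2,7); WM=2
i=1 t=3 v=3: → [2,8); WM=3
i=2 t=3 v=6: → [2,8); WM=3
i=3 t=4 v=4: → [2,9); WM=4
i=4 t=1 v=2: DROP (t<4-2); WM=4
i=5 t=6 v=7: → [2,11); WM=6
i=6 t=7 v=8: → [2,12); WM=7
i=7 t=7 v=5: → [2,12); WM=7
i=8 t=0 v=4: DROP (t<7-2); WM=7
i=9 t=7 v=8: → [2,12); WM=7
i=10 t=8 v=5: → [2,13); WM=8
i=11 t=10 v=4: → [2,15); WM=10
i=12 t=12 v=3: → [2,17); WM=12
i=13 t=14 v=5: → [2,19); WM=14
i=14 t=19 v=7: → [19,24); WM=19
i=15 t=19 v=3: → [19,24); WM=19
i=16 t=15 v=7: DROP (t<19-2); WM=19

4 8 16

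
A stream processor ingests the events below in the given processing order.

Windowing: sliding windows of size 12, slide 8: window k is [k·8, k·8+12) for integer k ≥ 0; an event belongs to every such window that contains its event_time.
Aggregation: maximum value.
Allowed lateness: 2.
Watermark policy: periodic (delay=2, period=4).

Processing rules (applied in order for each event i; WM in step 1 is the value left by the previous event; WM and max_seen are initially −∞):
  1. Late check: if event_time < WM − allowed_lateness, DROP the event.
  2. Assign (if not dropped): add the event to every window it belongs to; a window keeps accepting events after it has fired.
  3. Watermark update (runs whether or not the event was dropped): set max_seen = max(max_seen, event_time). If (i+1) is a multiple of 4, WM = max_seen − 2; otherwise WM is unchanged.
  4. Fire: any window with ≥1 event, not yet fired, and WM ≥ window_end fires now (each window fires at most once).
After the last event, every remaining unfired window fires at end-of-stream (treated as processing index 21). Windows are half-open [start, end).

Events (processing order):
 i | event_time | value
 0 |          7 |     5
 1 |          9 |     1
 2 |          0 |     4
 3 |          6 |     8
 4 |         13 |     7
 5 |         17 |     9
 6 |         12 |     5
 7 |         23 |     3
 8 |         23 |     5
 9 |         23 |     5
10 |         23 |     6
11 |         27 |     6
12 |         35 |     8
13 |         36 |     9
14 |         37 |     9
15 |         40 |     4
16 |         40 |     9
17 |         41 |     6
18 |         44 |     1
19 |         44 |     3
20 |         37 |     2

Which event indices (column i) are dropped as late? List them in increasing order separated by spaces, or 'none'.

i=0 t=7 v=5: → [0,12); WM=−∞
i=1 t=9 v=1: → [8,20),[0,12); WM=−∞
i=2 t=0 v=4: → [0,12); WM=−∞
i=3 t=6 v=8: → [0,12); WM=7
i=4 t=13 v=7: → [8,20); WM=7
i=5 t=17 v=9: → [16,28),[8,20); WM=7
i=6 t=12 v=5: → [8,20); WM=7
i=7 t=23 v=3: → [16,28); WM=21; [0,12) fires=8 [8,20) fires=9
i=8 t=23 v=5: → [16,28); WM=21
i=9 t=23 v=5: → [16,28); WM=21
i=10 t=23 v=6: → [16,28); WM=21
i=11 t=27 v=6: → [24,36),[16,28); WM=25
i=12 t=35 v=8: → [32,44),[24,36); WM=25
i=13 t=36 v=9: → [32,44); WM=25
i=14 t=37 v=9: → [32,44); WM=25
i=15 t=40 v=4: → [40,52),[32,44); WM=38; [16,28) fires=9 [24,36) fires=8
i=16 t=40 v=9: → [40,52),[32,44); WM=38
i=17 t=41 v=6: → [40,52),[32,44); WM=38
i=18 t=44 v=1: → [40,52); WM=38
i=19 t=44 v=3: → [40,52); WM=42
i=20 t=37 v=2: DROP (t<42-2); WM=42

20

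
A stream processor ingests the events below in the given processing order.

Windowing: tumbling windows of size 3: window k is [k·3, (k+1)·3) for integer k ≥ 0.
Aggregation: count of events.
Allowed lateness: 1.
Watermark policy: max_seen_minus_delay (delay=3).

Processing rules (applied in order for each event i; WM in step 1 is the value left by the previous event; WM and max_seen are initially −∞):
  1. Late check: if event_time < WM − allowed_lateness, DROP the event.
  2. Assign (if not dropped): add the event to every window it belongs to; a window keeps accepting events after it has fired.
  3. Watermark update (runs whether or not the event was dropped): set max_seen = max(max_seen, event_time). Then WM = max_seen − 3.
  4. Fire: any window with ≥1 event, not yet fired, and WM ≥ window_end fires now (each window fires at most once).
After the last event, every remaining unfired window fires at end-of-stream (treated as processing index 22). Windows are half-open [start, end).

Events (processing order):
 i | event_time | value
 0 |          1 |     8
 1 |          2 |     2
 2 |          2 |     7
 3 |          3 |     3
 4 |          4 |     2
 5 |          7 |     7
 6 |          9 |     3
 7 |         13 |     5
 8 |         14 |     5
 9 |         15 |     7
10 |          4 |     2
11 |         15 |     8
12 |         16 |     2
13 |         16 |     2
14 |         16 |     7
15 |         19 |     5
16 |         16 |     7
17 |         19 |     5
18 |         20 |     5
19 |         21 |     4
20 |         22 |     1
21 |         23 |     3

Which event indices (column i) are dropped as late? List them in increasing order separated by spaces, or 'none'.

i=0 t=1 v=8: → [0,3); WM=-2
i=1 t=2 v=2: → [0,3); WM=-1
i=2 t=2 v=7: → [0,3); WM=-1
i=3 t=3 v=3: → [3,6); WM=0
i=4 t=4 v=2: → [3,6); WM=1
i=5 t=7 v=7: → [6,9); WM=4; [0,3) fires=3
i=6 t=9 v=3: → [9,12); WM=6; [3,6) fires=2
i=7 t=13 v=5: → [12,15); WM=10; [6,9) fires=1
i=8 t=14 v=5: → [12,15); WM=11
i=9 t=15 v=7: → [15,18); WM=12; [9,12) fires=1
i=10 t=4 v=2: DROP (t<12-1); WM=12
i=11 t=15 v=8: → [15,18); WM=12
i=12 t=16 v=2: → [15,18); WM=13
i=13 t=16 v=2: → [15,18); WM=13
i=14 t=16 v=7: → [15,18); WM=13
i=15 t=19 v=5: → [18,21); WM=16; [12,15) fires=2
i=16 t=16 v=7: → [15,18); WM=16
i=17 t=19 v=5: → [18,21); WM=16
i=18 t=20 v=5: → [18,21); WM=17
i=19 t=21 v=4: → [21,24); WM=18; [15,18) fires=6
i=20 t=22 v=1: → [21,24); WM=19
i=21 t=23 v=3: → [21,24); WM=20

10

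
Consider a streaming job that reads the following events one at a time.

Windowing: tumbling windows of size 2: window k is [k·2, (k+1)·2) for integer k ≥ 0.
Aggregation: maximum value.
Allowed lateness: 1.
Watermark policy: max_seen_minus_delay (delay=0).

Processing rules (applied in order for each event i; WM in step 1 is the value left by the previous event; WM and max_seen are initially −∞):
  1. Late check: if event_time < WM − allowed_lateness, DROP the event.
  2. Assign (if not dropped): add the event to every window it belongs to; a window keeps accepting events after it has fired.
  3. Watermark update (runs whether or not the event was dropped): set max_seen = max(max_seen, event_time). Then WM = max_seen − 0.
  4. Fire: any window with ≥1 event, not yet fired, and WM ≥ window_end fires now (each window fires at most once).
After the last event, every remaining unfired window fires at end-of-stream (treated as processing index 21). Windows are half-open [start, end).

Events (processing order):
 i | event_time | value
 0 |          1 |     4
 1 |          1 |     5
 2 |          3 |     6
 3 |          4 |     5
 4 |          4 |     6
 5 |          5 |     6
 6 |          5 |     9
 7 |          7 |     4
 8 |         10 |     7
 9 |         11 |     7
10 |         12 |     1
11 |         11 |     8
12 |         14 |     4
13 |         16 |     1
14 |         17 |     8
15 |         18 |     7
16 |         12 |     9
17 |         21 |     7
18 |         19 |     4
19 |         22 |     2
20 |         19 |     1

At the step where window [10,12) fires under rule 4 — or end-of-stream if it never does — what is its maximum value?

7

i=0 t=1 v=4: → [0,2); WM=1
i=1 t=1 v=5: → [0,2); WM=1
i=2 t=3 v=6: → [2,4); WM=3; [0,2) fires=5
i=3 t=4 v=5: → [4,6); WM=4; [2,4) fires=6
i=4 t=4 v=6: → [4,6); WM=4
i=5 t=5 v=6: → [4,6); WM=5
i=6 t=5 v=9: → [4,6); WM=5
i=7 t=7 v=4: → [6,8); WM=7; [4,6) fires=9
i=8 t=10 v=7: → [10,12); WM=10; [6,8) fires=4
i=9 t=11 v=7: → [10,12); WM=11
i=10 t=12 v=1: → [12,14); WM=12; [10,12) fires=7
i=11 t=11 v=8: → [10,12); WM=12
i=12 t=14 v=4: → [14,16); WM=14; [12,14) fires=1
i=13 t=16 v=1: → [16,18); WM=16; [14,16) fires=4
i=14 t=17 v=8: → [16,18); WM=17
i=15 t=18 v=7: → [18,20); WM=18; [16,18) fires=8
i=16 t=12 v=9: DROP (t<18-1); WM=18
i=17 t=21 v=7: → [20,22); WM=21; [18,20) fires=7
i=18 t=19 v=4: DROP (t<21-1); WM=21
i=19 t=22 v=2: → [22,24); WM=22; [20,22) fires=7
i=20 t=19 v=1: DROP (t<22-1); WM=22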